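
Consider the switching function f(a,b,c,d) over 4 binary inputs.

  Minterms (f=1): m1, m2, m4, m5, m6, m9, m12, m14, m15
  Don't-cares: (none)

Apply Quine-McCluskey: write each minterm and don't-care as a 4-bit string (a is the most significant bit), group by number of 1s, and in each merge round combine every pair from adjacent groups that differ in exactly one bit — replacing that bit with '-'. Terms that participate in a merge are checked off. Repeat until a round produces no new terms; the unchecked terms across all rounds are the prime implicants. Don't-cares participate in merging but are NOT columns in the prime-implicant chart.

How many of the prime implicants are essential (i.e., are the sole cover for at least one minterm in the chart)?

size-2^0 implicants → 0001(✓)  0010(✓)  0100(✓)  0101(✓)  0110(✓)  1001(✓)  1100(✓)  1110(✓)  1111(✓)
size-2^1 implicants → -001  -100(✓)  -110(✓)  0-01  0-10  01-0(✓)  010-  11-0(✓)  111-
size-2^2 implicants → -1-0
Unchecked terms (primes): -001, -1-0, 0-01, 0-10, 010-, 111-
Minterm coverage:
  m1 ⊆ -001,0-01
  m2 ⊆ 0-10 [E]
  m4 ⊆ -1-0,010-
  m5 ⊆ 0-01,010-
  m6 ⊆ -1-0,0-10
  m9 ⊆ -001 [E]
  m12 ⊆ -1-0 [E]
  m14 ⊆ -1-0,111-
  m15 ⊆ 111- [E]
E = {-001, -1-0, 0-10, 111-}

4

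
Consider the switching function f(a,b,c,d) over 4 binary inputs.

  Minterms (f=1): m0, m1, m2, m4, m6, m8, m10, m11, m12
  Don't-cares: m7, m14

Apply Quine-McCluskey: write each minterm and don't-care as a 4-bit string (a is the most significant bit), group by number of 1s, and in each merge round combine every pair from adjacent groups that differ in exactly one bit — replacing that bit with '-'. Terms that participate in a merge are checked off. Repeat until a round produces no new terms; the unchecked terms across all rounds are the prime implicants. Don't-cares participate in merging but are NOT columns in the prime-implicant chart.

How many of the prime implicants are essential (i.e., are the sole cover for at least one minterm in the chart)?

3

Round 0: 0000✓ 0001✓ 0010✓ 0100✓ 0110✓ 0111✓ 1000✓ 1010✓ 1011✓ 1100✓ 1110✓
Round 1: -000✓ -010✓ -100✓ -110✓ 0-00✓ 0-10✓ 00-0✓ 000- 01-0✓ 011- 1-00✓ 1-10✓ 10-0✓ 101- 11-0✓
Round 2: --00✓ --10✓ -0-0✓ -1-0✓ 0--0✓ 1--0✓
Round 3: ---0
PIs = {---0, 000-, 011-, 101-}
Coverage chart:
  m0: ---0,000-
  m1: 000- ←essential
  m2: ---0 ←essential
  m4: ---0 ←essential
  m6: ---0,011-
  m8: ---0 ←essential
  m10: ---0,101-
  m11: 101- ←essential
  m12: ---0 ←essential
Essential: ---0, 000-, 101-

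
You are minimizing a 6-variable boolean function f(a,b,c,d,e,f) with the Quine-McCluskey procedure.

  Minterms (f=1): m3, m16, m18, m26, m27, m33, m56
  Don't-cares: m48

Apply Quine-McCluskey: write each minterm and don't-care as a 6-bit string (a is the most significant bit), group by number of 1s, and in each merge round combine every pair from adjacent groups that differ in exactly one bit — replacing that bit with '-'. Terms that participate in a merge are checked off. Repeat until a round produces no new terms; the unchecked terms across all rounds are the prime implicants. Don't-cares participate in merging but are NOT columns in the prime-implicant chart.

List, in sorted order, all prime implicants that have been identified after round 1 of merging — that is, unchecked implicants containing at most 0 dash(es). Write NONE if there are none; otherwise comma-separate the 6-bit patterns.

000011, 100001

[col 0] 000011, 010000*, 010010*, 011010*, 011011*, 100001, 110000*, 111000*
[col 1] -10000, 01-010, 0100-0, 01101-, 11-000
Prime implicants: -10000, 000011, 01-010, 0100-0, 01101-, 100001, 11-000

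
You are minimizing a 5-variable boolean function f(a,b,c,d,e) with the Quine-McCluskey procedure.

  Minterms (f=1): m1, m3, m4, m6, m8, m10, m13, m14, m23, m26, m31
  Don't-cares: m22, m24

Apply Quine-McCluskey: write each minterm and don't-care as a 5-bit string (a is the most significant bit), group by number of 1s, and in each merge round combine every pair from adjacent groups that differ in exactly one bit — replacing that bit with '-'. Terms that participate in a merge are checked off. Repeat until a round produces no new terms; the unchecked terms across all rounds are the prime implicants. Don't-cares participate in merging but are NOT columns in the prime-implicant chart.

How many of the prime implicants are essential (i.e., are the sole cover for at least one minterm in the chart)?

5

[col 0] 00001*, 00011*, 00100*, 00110*, 01000*, 01010*, 01101, 01110*, 10110*, 10111*, 11000*, 11010*, 11111*
[col 1] -0110, -1000*, -1010*, 0-110, 000-1, 001-0, 01-10, 010-0*, 1-111, 1011-, 110-0*
[col 2] -10-0
Prime implicants: -0110, -10-0, 0-110, 000-1, 001-0, 01-10, 01101, 1-111, 1011-
PI chart (minterm → PIs covering it):
  1 | 000-1  (sole → essential)
  3 | 000-1  (sole → essential)
  4 | 001-0  (sole → essential)
  6 | -0110,0-110,001-0
  8 | -10-0  (sole → essential)
  10 | -10-0,01-10
  13 | 01101  (sole → essential)
  14 | 0-110,01-10
  23 | 1-111,1011-
  26 | -10-0  (sole → essential)
  31 | 1-111  (sole → essential)
Essential prime implicants: -10-0, 000-1, 001-0, 01101, 1-111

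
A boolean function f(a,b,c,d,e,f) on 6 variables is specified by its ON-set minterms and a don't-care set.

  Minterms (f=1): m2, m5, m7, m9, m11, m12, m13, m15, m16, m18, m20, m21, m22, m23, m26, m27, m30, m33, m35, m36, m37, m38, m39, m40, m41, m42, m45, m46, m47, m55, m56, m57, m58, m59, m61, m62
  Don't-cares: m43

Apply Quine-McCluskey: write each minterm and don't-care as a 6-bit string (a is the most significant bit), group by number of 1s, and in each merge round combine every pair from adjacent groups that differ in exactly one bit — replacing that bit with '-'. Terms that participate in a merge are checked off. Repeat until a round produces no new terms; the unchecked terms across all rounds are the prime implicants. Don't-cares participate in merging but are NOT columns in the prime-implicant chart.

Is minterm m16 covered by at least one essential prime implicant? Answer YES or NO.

size-2^0 implicants → 000010(✓)  000101(✓)  000111(✓)  001001(✓)  001011(✓)  001100(✓)  001101(✓)  001111(✓)  010000(✓)  010010(✓)  010100(✓)  010101(✓)  010110(✓)  010111(✓)  011010(✓)  011011(✓)  011110(✓)  100001(✓)  100011(✓)  100100(✓)  100101(✓)  100110(✓)  100111(✓)  101000(✓)  101001(✓)  101010(✓)  101011(✓)  101101(✓)  101110(✓)  101111(✓)  110111(✓)  111000(✓)  111001(✓)  111010(✓)  111011(✓)  111101(✓)  111110(✓)
size-2^1 implicants → -00101(✓)  -00111(✓)  -01001(✓)  -01011(✓)  -01101(✓)  -01111(✓)  -10111(✓)  -11010(✓)  -11011(✓)  -11110(✓)  0-0010  0-0101(✓)  0-0111(✓)  0-1011(✓)  00-101(✓)  00-111(✓)  0001-1(✓)  001-01(✓)  001-11(✓)  0010-1(✓)  0011-1(✓)  00110-  01-010(✓)  01-110(✓)  010-00(✓)  010-10(✓)  0100-0(✓)  0101-0(✓)  0101-1(✓)  01010-(✓)  01011-(✓)  011-10(✓)  01101-(✓)  1-0111(✓)  1-1000(✓)  1-1001(✓)  1-1010(✓)  1-1011(✓)  1-1101(✓)  1-1110(✓)  10-001(✓)  10-011(✓)  10-101(✓)  10-110(✓)  10-111(✓)  100-01(✓)  100-11(✓)  1000-1(✓)  1001-0(✓)  1001-1(✓)  10010-(✓)  10011-(✓)  101-01(✓)  101-10(✓)  101-11(✓)  1010-0(✓)  1010-1(✓)  10100-(✓)  10101-(✓)  1011-1(✓)  10111-(✓)  111-01(✓)  111-10(✓)  1110-0(✓)  1110-1(✓)  11100-(✓)  11101-(✓)
size-2^2 implicants → --0111  --1011  -0-101(✓)  -0-111(✓)  -001-1(✓)  -01-01(✓)  -01-11(✓)  -010-1(✓)  -011-1(✓)  -11-10  -1101-  0-01-1  00-1-1(✓)  001--1(✓)  01--10  010--0  0101--  1-1-01  1-1-10  1-10-0(✓)  1-10-1(✓)  1-100-(✓)  1-101-(✓)  10--01(✓)  10--11(✓)  10-0-1(✓)  10-1-1(✓)  10-11-  100--1(✓)  1001--  101--1(✓)  101-1-  1010--(✓)  1110--(✓)
size-2^3 implicants → -0-1-1  -01--1  1-10--  10---1
Unchecked terms (primes): --0111, --1011, -0-1-1, -01--1, -11-10, -1101-, 0-0010, 0-01-1, 00110-, 01--10, 010--0, 0101--, 1-1-01, 1-1-10, 1-10--, 10---1, 10-11-, 1001--, 101-1-
Minterm coverage:
  m2 ⊆ 0-0010 [E]
  m5 ⊆ -0-1-1,0-01-1
  m7 ⊆ --0111,-0-1-1,0-01-1
  m9 ⊆ -01--1 [E]
  m11 ⊆ --1011,-01--1
  m12 ⊆ 00110- [E]
  m13 ⊆ -0-1-1,-01--1,00110-
  m15 ⊆ -0-1-1,-01--1
  m16 ⊆ 010--0 [E]
  m18 ⊆ 0-0010,01--10,010--0
  m20 ⊆ 010--0,0101--
  m21 ⊆ 0-01-1,0101--
  m22 ⊆ 01--10,010--0,0101--
  m23 ⊆ --0111,0-01-1,0101--
  m26 ⊆ -11-10,-1101-,01--10
  m27 ⊆ --1011,-1101-
  m30 ⊆ -11-10,01--10
  m33 ⊆ 10---1 [E]
  m35 ⊆ 10---1 [E]
  m36 ⊆ 1001-- [E]
  m37 ⊆ -0-1-1,10---1,1001--
  m38 ⊆ 10-11-,1001--
  m39 ⊆ --0111,-0-1-1,10---1,10-11-,1001--
  m40 ⊆ 1-10-- [E]
  m41 ⊆ -01--1,1-1-01,1-10--,10---1
  m42 ⊆ 1-1-10,1-10--,101-1-
  m45 ⊆ -0-1-1,-01--1,1-1-01,10---1
  m46 ⊆ 1-1-10,10-11-,101-1-
  m47 ⊆ -0-1-1,-01--1,10---1,10-11-,101-1-
  m55 ⊆ --0111 [E]
  m56 ⊆ 1-10-- [E]
  m57 ⊆ 1-1-01,1-10--
  m58 ⊆ -11-10,-1101-,1-1-10,1-10--
  m59 ⊆ --1011,-1101-,1-10--
  m61 ⊆ 1-1-01 [E]
  m62 ⊆ -11-10,1-1-10
E = {--0111, -01--1, 0-0010, 00110-, 010--0, 1-1-01, 1-10--, 10---1, 1001--}

YES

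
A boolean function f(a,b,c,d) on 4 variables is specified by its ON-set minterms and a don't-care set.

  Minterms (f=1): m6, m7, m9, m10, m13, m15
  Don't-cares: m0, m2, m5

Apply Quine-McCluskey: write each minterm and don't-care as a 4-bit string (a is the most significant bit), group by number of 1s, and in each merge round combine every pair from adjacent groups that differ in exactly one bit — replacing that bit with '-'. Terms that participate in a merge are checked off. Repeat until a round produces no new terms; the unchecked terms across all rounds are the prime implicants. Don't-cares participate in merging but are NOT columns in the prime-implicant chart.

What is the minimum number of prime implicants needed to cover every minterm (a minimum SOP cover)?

4

[col 0] 0000*, 0010*, 0101*, 0110*, 0111*, 1001*, 1010*, 1101*, 1111*
[col 1] -010, -101*, -111*, 0-10, 00-0, 01-1*, 011-, 1-01, 11-1*
[col 2] -1-1
Prime implicants: -010, -1-1, 0-10, 00-0, 011-, 1-01
PI chart (minterm → PIs covering it):
  6 | 0-10,011-
  7 | -1-1,011-
  9 | 1-01  (sole → essential)
  10 | -010  (sole → essential)
  13 | -1-1,1-01
  15 | -1-1  (sole → essential)
Essential prime implicants: -010, -1-1, 1-01
Petrick residual → 0-10
Minimum SOP uses 4 PIs: b'cd' + bd + a'cd' + ac'd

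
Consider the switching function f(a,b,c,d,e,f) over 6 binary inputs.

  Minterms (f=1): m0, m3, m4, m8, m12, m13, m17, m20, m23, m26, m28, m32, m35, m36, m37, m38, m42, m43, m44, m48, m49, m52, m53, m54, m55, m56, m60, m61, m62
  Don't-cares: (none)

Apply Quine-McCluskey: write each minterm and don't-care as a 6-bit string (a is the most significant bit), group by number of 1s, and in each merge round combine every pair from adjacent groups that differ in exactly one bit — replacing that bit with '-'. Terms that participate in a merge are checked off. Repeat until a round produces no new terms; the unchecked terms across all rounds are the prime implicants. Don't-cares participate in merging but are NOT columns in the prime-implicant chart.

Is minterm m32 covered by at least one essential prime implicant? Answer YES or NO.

NO

Round 0: 000000✓ 000011✓ 000100✓ 001000✓ 001100✓ 001101✓ 010001✓ 010100✓ 010111✓ 011010 011100✓ 100000✓ 100011✓ 100100✓ 100101✓ 100110✓ 101010✓ 101011✓ 101100✓ 110000✓ 110001✓ 110100✓ 110101✓ 110110✓ 110111✓ 111000✓ 111100✓ 111101✓ 111110✓
Round 1: -00000✓ -00011 -00100✓ -01100✓ -10001 -10100✓ -10111 -11100✓ 0-0100✓ 0-1100✓ 00-000✓ 00-100✓ 000-00✓ 001-00✓ 00110- 01-100✓ 1-0000✓ 1-0100✓ 1-0101✓ 1-0110✓ 1-1100✓ 10-011 10-100✓ 100-00✓ 1001-0✓ 10010-✓ 10101- 11-000✓ 11-100✓ 11-101✓ 11-110✓ 110-00✓ 110-01✓ 11000-✓ 1101-0✓ 1101-1✓ 11010-✓ 11011-✓ 111-00✓ 1111-0✓ 11110-✓
Round 2: --0100✓ --1100✓ -0-100✓ -00-00 -1-100✓ 0--100✓ 00--00 1--100✓ 1-0-00 1-01-0 1-010- 11--00 11-1-0 11-10- 110-0- 1101--
Round 3: ---100
PIs = {---100, -00-00, -00011, -10001, -10111, 00--00, 00110-, 011010, 1-0-00, 1-01-0, 1-010-, 10-011, 10101-, 11--00, 11-1-0, 11-10-, 110-0-, 1101--}
Coverage chart:
  m0: -00-00,00--00
  m3: -00011 ←essential
  m4: ---100,-00-00,00--00
  m8: 00--00 ←essential
  m12: ---100,00--00,00110-
  m13: 00110- ←essential
  m17: -10001 ←essential
  m20: ---100 ←essential
  m23: -10111 ←essential
  m26: 011010 ←essential
  m28: ---100 ←essential
  m32: -00-00,1-0-00
  m35: -00011,10-011
  m36: ---100,-00-00,1-0-00,1-01-0,1-010-
  m37: 1-010- ←essential
  m38: 1-01-0 ←essential
  m42: 10101- ←essential
  m43: 10-011,10101-
  m44: ---100 ←essential
  m48: 1-0-00,11--00,110-0-
  m49: -10001,110-0-
  m52: ---100,1-0-00,1-01-0,1-010-,11--00,11-1-0,11-10-,110-0-,1101--
  m53: 1-010-,11-10-,110-0-,1101--
  m54: 1-01-0,11-1-0,1101--
  m55: -10111,1101--
  m56: 11--00 ←essential
  m60: ---100,11--00,11-1-0,11-10-
  m61: 11-10- ←essential
  m62: 11-1-0 ←essential
Essential: ---100, -00011, -10001, -10111, 00--00, 00110-, 011010, 1-01-0, 1-010-, 10101-, 11--00, 11-1-0, 11-10-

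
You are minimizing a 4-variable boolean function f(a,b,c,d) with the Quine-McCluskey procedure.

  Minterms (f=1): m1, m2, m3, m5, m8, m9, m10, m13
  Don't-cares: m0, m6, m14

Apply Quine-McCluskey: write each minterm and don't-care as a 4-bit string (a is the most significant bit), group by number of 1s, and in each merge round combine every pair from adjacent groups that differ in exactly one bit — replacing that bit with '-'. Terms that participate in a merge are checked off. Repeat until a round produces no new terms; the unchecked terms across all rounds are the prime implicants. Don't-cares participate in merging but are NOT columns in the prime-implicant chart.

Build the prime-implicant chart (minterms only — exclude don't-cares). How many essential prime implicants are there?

2

[col 0] 0000*, 0001*, 0010*, 0011*, 0101*, 0110*, 1000*, 1001*, 1010*, 1101*, 1110*
[col 1] -000*, -001*, -010*, -101*, -110*, 0-01*, 0-10*, 00-0*, 00-1*, 000-*, 001-*, 1-01*, 1-10*, 10-0*, 100-*
[col 2] --01, --10, -0-0, -00-, 00--
Prime implicants: --01, --10, -0-0, -00-, 00--
PI chart (minterm → PIs covering it):
  1 | --01,-00-,00--
  2 | --10,-0-0,00--
  3 | 00--  (sole → essential)
  5 | --01  (sole → essential)
  8 | -0-0,-00-
  9 | --01,-00-
  10 | --10,-0-0
  13 | --01  (sole → essential)
Essential prime implicants: --01, 00--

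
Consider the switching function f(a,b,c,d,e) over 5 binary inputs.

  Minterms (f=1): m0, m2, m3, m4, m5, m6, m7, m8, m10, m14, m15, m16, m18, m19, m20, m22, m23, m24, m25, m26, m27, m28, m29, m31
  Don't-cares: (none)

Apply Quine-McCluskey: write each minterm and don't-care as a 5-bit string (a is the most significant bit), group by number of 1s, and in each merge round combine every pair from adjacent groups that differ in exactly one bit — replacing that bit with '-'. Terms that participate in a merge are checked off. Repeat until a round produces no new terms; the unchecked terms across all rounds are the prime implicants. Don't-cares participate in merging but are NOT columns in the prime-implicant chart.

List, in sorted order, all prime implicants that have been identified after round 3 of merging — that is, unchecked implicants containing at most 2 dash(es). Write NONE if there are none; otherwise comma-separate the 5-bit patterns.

size-2^0 implicants → 00000(✓)  00010(✓)  00011(✓)  00100(✓)  00101(✓)  00110(✓)  00111(✓)  01000(✓)  01010(✓)  01110(✓)  01111(✓)  10000(✓)  10010(✓)  10011(✓)  10100(✓)  10110(✓)  10111(✓)  11000(✓)  11001(✓)  11010(✓)  11011(✓)  11100(✓)  11101(✓)  11111(✓)
size-2^1 implicants → -0000(✓)  -0010(✓)  -0011(✓)  -0100(✓)  -0110(✓)  -0111(✓)  -1000(✓)  -1010(✓)  -1111(✓)  0-000(✓)  0-010(✓)  0-110(✓)  0-111(✓)  00-00(✓)  00-10(✓)  00-11(✓)  000-0(✓)  0001-(✓)  001-0(✓)  001-1(✓)  0010-(✓)  0011-(✓)  01-10(✓)  010-0(✓)  0111-(✓)  1-000(✓)  1-010(✓)  1-011(✓)  1-100(✓)  1-111(✓)  10-00(✓)  10-10(✓)  10-11(✓)  100-0(✓)  1001-(✓)  101-0(✓)  1011-(✓)  11-00(✓)  11-01(✓)  11-11(✓)  110-0(✓)  110-1(✓)  1100-(✓)  1101-(✓)  111-1(✓)  1110-(✓)
size-2^2 implicants → --000(✓)  --010(✓)  --111  -0-00(✓)  -0-10(✓)  -0-11(✓)  -00-0(✓)  -001-(✓)  -01-0(✓)  -011-(✓)  -10-0(✓)  0--10  0-0-0(✓)  0-11-  00--0(✓)  00-1-(✓)  001--  1--00  1--11  1-0-0(✓)  1-01-  10--0(✓)  10-1-(✓)  11--1  11-0-  110--
size-2^3 implicants → --0-0  -0--0  -0-1-
Unchecked terms (primes): --0-0, --111, -0--0, -0-1-, 0--10, 0-11-, 001--, 1--00, 1--11, 1-01-, 11--1, 11-0-, 110--

--111, 0--10, 0-11-, 001--, 1--00, 1--11, 1-01-, 11--1, 11-0-, 110--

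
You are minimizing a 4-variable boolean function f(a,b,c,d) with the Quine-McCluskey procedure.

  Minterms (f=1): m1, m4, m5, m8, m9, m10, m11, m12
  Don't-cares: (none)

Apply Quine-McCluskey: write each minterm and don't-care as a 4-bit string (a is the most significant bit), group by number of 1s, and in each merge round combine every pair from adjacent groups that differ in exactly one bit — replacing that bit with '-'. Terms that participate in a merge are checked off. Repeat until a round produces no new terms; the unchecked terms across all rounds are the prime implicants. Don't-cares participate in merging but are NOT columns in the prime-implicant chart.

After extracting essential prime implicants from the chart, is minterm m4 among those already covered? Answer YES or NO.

NO

[col 0] 0001*, 0100*, 0101*, 1000*, 1001*, 1010*, 1011*, 1100*
[col 1] -001, -100, 0-01, 010-, 1-00, 10-0*, 10-1*, 100-*, 101-*
[col 2] 10--
Prime implicants: -001, -100, 0-01, 010-, 1-00, 10--
PI chart (minterm → PIs covering it):
  1 | -001,0-01
  4 | -100,010-
  5 | 0-01,010-
  8 | 1-00,10--
  9 | -001,10--
  10 | 10--  (sole → essential)
  11 | 10--  (sole → essential)
  12 | -100,1-00
Essential prime implicants: 10--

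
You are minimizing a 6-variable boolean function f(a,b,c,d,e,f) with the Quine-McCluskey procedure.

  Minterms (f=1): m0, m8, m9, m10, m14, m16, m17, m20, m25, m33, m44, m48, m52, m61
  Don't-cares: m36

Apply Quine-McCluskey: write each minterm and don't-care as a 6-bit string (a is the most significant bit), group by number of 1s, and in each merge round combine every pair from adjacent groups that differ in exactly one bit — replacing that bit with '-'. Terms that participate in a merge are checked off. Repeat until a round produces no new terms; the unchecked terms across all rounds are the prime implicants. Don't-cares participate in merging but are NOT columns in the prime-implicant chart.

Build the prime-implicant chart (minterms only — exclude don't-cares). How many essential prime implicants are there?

[col 0] 000000*, 001000*, 001001*, 001010*, 001110*, 010000*, 010001*, 010100*, 011001*, 100001, 100100*, 101100*, 110000*, 110100*, 111101
[col 1] -10000*, -10100*, 0-0000, 0-1001, 00-000, 001-10, 0010-0, 00100-, 01-001, 010-00*, 01000-, 1-0100, 10-100, 110-00*
[col 2] -10-00
Prime implicants: -10-00, 0-0000, 0-1001, 00-000, 001-10, 0010-0, 00100-, 01-001, 01000-, 1-0100, 10-100, 100001, 111101
PI chart (minterm → PIs covering it):
  0 | 0-0000,00-000
  8 | 00-000,0010-0,00100-
  9 | 0-1001,00100-
  10 | 001-10,0010-0
  14 | 001-10  (sole → essential)
  16 | -10-00,0-0000,01000-
  17 | 01-001,01000-
  20 | -10-00  (sole → essential)
  25 | 0-1001,01-001
  33 | 100001  (sole → essential)
  44 | 10-100  (sole → essential)
  48 | -10-00  (sole → essential)
  52 | -10-00,1-0100
  61 | 111101  (sole → essential)
Essential prime implicants: -10-00, 001-10, 10-100, 100001, 111101

5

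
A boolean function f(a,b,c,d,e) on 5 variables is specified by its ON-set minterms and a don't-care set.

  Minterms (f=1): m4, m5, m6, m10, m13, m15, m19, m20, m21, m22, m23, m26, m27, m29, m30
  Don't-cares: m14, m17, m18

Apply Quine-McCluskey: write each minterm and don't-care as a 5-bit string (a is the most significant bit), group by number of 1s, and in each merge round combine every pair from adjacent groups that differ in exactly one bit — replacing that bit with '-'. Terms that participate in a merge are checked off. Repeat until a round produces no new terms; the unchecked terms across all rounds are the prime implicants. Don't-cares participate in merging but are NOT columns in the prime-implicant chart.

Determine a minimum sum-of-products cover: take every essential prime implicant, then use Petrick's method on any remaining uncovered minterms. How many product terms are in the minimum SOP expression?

6

Round 0: 00100✓ 00101✓ 00110✓ 01010✓ 01101✓ 01110✓ 01111✓ 10001✓ 10010✓ 10011✓ 10100✓ 10101✓ 10110✓ 10111✓ 11010✓ 11011✓ 11101✓ 11110✓
Round 1: -0100✓ -0101✓ -0110✓ -1010✓ -1101✓ -1110✓ 0-101✓ 0-110✓ 001-0✓ 0010-✓ 01-10✓ 011-1 0111- 1-010✓ 1-011✓ 1-101✓ 1-110✓ 10-01✓ 10-10✓ 10-11✓ 100-1✓ 1001-✓ 101-0✓ 101-1✓ 1010-✓ 1011-✓ 11-10✓ 1101-✓
Round 2: --101 --110 -01-0 -010- -1-10 1--10 1-01- 10--1 10-1- 101--
PIs = {--101, --110, -01-0, -010-, -1-10, 011-1, 0111-, 1--10, 1-01-, 10--1, 10-1-, 101--}
Coverage chart:
  m4: -01-0,-010-
  m5: --101,-010-
  m6: --110,-01-0
  m10: -1-10 ←essential
  m13: --101,011-1
  m15: 011-1,0111-
  m19: 1-01-,10--1,10-1-
  m20: -01-0,-010-,101--
  m21: --101,-010-,10--1,101--
  m22: --110,-01-0,1--10,10-1-,101--
  m23: 10--1,10-1-,101--
  m26: -1-10,1--10,1-01-
  m27: 1-01- ←essential
  m29: --101 ←essential
  m30: --110,-1-10,1--10
Essential: --101, -1-10, 1-01-
Petrick residual → -01-0, 011-1, 10--1
Min cover (6 terms): cd'e + b'ce' + bde' + a'bce + ac'd + ab'e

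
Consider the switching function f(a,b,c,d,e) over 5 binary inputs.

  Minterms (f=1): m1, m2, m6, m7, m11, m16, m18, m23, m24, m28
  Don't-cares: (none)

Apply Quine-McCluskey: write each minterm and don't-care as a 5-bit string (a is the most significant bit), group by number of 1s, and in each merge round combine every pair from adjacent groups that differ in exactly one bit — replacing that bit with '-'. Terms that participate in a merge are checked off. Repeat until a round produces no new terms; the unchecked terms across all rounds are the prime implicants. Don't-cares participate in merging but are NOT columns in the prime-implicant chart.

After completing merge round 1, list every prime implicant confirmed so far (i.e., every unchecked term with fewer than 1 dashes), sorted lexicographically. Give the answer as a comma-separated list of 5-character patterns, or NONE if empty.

00001, 01011

Round 0: 00001 00010✓ 00110✓ 00111✓ 01011 10000✓ 10010✓ 10111✓ 11000✓ 11100✓
Round 1: -0010 -0111 00-10 0011- 1-000 100-0 11-00
PIs = {-0010, -0111, 00-10, 00001, 0011-, 01011, 1-000, 100-0, 11-00}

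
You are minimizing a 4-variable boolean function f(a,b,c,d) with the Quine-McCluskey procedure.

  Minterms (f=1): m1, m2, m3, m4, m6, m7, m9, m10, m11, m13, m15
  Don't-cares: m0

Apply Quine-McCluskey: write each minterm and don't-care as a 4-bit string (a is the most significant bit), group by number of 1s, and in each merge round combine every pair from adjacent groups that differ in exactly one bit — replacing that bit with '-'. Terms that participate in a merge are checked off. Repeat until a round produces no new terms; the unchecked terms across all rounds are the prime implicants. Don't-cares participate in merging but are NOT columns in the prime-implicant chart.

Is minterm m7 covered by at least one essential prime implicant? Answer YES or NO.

NO

size-2^0 implicants → 0000(✓)  0001(✓)  0010(✓)  0011(✓)  0100(✓)  0110(✓)  0111(✓)  1001(✓)  1010(✓)  1011(✓)  1101(✓)  1111(✓)
size-2^1 implicants → -001(✓)  -010(✓)  -011(✓)  -111(✓)  0-00(✓)  0-10(✓)  0-11(✓)  00-0(✓)  00-1(✓)  000-(✓)  001-(✓)  01-0(✓)  011-(✓)  1-01(✓)  1-11(✓)  10-1(✓)  101-(✓)  11-1(✓)
size-2^2 implicants → --11  -0-1  -01-  0--0  0-1-  00--  1--1
Unchecked terms (primes): --11, -0-1, -01-, 0--0, 0-1-, 00--, 1--1
Minterm coverage:
  m1 ⊆ -0-1,00--
  m2 ⊆ -01-,0--0,0-1-,00--
  m3 ⊆ --11,-0-1,-01-,0-1-,00--
  m4 ⊆ 0--0 [E]
  m6 ⊆ 0--0,0-1-
  m7 ⊆ --11,0-1-
  m9 ⊆ -0-1,1--1
  m10 ⊆ -01- [E]
  m11 ⊆ --11,-0-1,-01-,1--1
  m13 ⊆ 1--1 [E]
  m15 ⊆ --11,1--1
E = {-01-, 0--0, 1--1}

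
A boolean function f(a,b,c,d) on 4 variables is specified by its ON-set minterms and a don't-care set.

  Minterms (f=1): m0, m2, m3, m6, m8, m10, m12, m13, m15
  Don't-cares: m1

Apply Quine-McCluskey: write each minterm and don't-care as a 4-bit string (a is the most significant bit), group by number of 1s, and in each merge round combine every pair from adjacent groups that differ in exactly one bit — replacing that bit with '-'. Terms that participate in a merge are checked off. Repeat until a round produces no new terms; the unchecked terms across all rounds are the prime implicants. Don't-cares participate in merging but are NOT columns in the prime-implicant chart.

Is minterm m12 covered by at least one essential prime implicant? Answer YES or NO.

[col 0] 0000*, 0001*, 0010*, 0011*, 0110*, 1000*, 1010*, 1100*, 1101*, 1111*
[col 1] -000*, -010*, 0-10, 00-0*, 00-1*, 000-*, 001-*, 1-00, 10-0*, 11-1, 110-
[col 2] -0-0, 00--
Prime implicants: -0-0, 0-10, 00--, 1-00, 11-1, 110-
PI chart (minterm → PIs covering it):
  0 | -0-0,00--
  2 | -0-0,0-10,00--
  3 | 00--  (sole → essential)
  6 | 0-10  (sole → essential)
  8 | -0-0,1-00
  10 | -0-0  (sole → essential)
  12 | 1-00,110-
  13 | 11-1,110-
  15 | 11-1  (sole → essential)
Essential prime implicants: -0-0, 0-10, 00--, 11-1

NO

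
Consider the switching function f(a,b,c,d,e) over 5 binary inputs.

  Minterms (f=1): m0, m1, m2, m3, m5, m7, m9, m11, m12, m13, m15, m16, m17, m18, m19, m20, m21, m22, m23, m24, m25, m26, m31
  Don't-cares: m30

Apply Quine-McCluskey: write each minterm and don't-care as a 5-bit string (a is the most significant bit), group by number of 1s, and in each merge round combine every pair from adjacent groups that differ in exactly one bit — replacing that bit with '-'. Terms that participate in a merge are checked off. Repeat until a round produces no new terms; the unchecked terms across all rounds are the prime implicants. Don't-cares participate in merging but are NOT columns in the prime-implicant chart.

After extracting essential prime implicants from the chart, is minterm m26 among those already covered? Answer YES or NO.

NO

size-2^0 implicants → 00000(✓)  00001(✓)  00010(✓)  00011(✓)  00101(✓)  00111(✓)  01001(✓)  01011(✓)  01100(✓)  01101(✓)  01111(✓)  10000(✓)  10001(✓)  10010(✓)  10011(✓)  10100(✓)  10101(✓)  10110(✓)  10111(✓)  11000(✓)  11001(✓)  11010(✓)  11110(✓)  11111(✓)
size-2^1 implicants → -0000(✓)  -0001(✓)  -0010(✓)  -0011(✓)  -0101(✓)  -0111(✓)  -1001(✓)  -1111(✓)  0-001(✓)  0-011(✓)  0-101(✓)  0-111(✓)  00-01(✓)  00-11(✓)  000-0(✓)  000-1(✓)  0000-(✓)  0001-(✓)  001-1(✓)  01-01(✓)  01-11(✓)  010-1(✓)  011-1(✓)  0110-  1-000(✓)  1-001(✓)  1-010(✓)  1-110(✓)  1-111(✓)  10-00(✓)  10-01(✓)  10-10(✓)  10-11(✓)  100-0(✓)  100-1(✓)  1000-(✓)  1001-(✓)  101-0(✓)  101-1(✓)  1010-(✓)  1011-(✓)  11-10(✓)  110-0(✓)  1100-(✓)  1111-(✓)
size-2^2 implicants → --001  --111  -0-01(✓)  -0-11(✓)  -00-0(✓)  -00-1(✓)  -000-(✓)  -001-(✓)  -01-1(✓)  0--01(✓)  0--11(✓)  0-0-1(✓)  0-1-1(✓)  00--1(✓)  000--(✓)  01--1(✓)  1--10  1-0-0  1-00-  1-11-  10--0(✓)  10--1(✓)  10-0-(✓)  10-1-(✓)  100--(✓)  101--(✓)
size-2^3 implicants → -0--1  -00--  0---1  10---
Unchecked terms (primes): --001, --111, -0--1, -00--, 0---1, 0110-, 1--10, 1-0-0, 1-00-, 1-11-, 10---
Minterm coverage:
  m0 ⊆ -00-- [E]
  m1 ⊆ --001,-0--1,-00--,0---1
  m2 ⊆ -00-- [E]
  m3 ⊆ -0--1,-00--,0---1
  m5 ⊆ -0--1,0---1
  m7 ⊆ --111,-0--1,0---1
  m9 ⊆ --001,0---1
  m11 ⊆ 0---1 [E]
  m12 ⊆ 0110- [E]
  m13 ⊆ 0---1,0110-
  m15 ⊆ --111,0---1
  m16 ⊆ -00--,1-0-0,1-00-,10---
  m17 ⊆ --001,-0--1,-00--,1-00-,10---
  m18 ⊆ -00--,1--10,1-0-0,10---
  m19 ⊆ -0--1,-00--,10---
  m20 ⊆ 10--- [E]
  m21 ⊆ -0--1,10---
  m22 ⊆ 1--10,1-11-,10---
  m23 ⊆ --111,-0--1,1-11-,10---
  m24 ⊆ 1-0-0,1-00-
  m25 ⊆ --001,1-00-
  m26 ⊆ 1--10,1-0-0
  m31 ⊆ --111,1-11-
E = {-00--, 0---1, 0110-, 10---}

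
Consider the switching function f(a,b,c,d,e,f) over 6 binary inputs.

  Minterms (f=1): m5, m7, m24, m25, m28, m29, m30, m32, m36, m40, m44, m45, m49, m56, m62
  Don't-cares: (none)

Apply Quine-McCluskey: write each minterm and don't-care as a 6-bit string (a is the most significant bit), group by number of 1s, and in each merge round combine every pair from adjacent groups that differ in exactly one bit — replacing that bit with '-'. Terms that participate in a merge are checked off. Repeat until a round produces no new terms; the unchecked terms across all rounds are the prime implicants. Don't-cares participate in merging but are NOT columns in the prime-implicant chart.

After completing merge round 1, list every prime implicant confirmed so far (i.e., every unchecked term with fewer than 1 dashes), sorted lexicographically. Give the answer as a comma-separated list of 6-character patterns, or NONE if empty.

[col 0] 000101*, 000111*, 011000*, 011001*, 011100*, 011101*, 011110*, 100000*, 100100*, 101000*, 101100*, 101101*, 110001, 111000*, 111110*
[col 1] -11000, -11110, 0001-1, 011-00*, 011-01*, 01100-*, 0111-0, 01110-*, 1-1000, 10-000*, 10-100*, 100-00*, 101-00*, 10110-
[col 2] 011-0-, 10--00
Prime implicants: -11000, -11110, 0001-1, 011-0-, 0111-0, 1-1000, 10--00, 10110-, 110001

110001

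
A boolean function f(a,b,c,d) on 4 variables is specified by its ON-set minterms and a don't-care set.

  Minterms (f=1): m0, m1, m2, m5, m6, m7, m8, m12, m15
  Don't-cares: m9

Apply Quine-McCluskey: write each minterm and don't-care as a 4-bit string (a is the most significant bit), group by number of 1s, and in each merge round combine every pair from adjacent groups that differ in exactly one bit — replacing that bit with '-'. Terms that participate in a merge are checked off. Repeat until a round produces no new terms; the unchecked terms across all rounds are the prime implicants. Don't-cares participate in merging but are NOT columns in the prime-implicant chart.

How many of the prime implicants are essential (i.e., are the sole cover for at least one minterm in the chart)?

2

size-2^0 implicants → 0000(✓)  0001(✓)  0010(✓)  0101(✓)  0110(✓)  0111(✓)  1000(✓)  1001(✓)  1100(✓)  1111(✓)
size-2^1 implicants → -000(✓)  -001(✓)  -111  0-01  0-10  00-0  000-(✓)  01-1  011-  1-00  100-(✓)
size-2^2 implicants → -00-
Unchecked terms (primes): -00-, -111, 0-01, 0-10, 00-0, 01-1, 011-, 1-00
Minterm coverage:
  m0 ⊆ -00-,00-0
  m1 ⊆ -00-,0-01
  m2 ⊆ 0-10,00-0
  m5 ⊆ 0-01,01-1
  m6 ⊆ 0-10,011-
  m7 ⊆ -111,01-1,011-
  m8 ⊆ -00-,1-00
  m12 ⊆ 1-00 [E]
  m15 ⊆ -111 [E]
E = {-111, 1-00}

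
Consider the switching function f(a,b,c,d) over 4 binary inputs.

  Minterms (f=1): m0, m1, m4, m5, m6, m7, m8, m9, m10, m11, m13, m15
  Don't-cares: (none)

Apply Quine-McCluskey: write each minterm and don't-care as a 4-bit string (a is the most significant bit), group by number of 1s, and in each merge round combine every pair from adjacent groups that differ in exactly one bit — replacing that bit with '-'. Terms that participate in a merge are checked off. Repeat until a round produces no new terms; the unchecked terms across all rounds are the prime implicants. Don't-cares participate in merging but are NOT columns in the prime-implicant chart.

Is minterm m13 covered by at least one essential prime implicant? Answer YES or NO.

NO

Round 0: 0000✓ 0001✓ 0100✓ 0101✓ 0110✓ 0111✓ 1000✓ 1001✓ 1010✓ 1011✓ 1101✓ 1111✓
Round 1: -000✓ -001✓ -101✓ -111✓ 0-00✓ 0-01✓ 000-✓ 01-0✓ 01-1✓ 010-✓ 011-✓ 1-01✓ 1-11✓ 10-0✓ 10-1✓ 100-✓ 101-✓ 11-1✓
Round 2: --01 -00- -1-1 0-0- 01-- 1--1 10--
PIs = {--01, -00-, -1-1, 0-0-, 01--, 1--1, 10--}
Coverage chart:
  m0: -00-,0-0-
  m1: --01,-00-,0-0-
  m4: 0-0-,01--
  m5: --01,-1-1,0-0-,01--
  m6: 01-- ←essential
  m7: -1-1,01--
  m8: -00-,10--
  m9: --01,-00-,1--1,10--
  m10: 10-- ←essential
  m11: 1--1,10--
  m13: --01,-1-1,1--1
  m15: -1-1,1--1
Essential: 01--, 10--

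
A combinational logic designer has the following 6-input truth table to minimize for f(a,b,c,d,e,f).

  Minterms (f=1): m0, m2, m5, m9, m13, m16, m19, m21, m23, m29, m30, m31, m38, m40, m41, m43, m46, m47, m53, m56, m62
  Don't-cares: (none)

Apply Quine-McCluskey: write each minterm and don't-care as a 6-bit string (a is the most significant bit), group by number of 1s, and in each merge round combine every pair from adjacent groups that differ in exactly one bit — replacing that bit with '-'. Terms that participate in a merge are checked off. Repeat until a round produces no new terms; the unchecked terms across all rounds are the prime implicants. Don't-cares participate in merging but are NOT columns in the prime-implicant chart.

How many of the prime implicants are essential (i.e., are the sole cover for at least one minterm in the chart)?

7

size-2^0 implicants → 000000(✓)  000010(✓)  000101(✓)  001001(✓)  001101(✓)  010000(✓)  010011(✓)  010101(✓)  010111(✓)  011101(✓)  011110(✓)  011111(✓)  100110(✓)  101000(✓)  101001(✓)  101011(✓)  101110(✓)  101111(✓)  110101(✓)  111000(✓)  111110(✓)
size-2^1 implicants → -01001  -10101  -11110  0-0000  0-0101(✓)  0-1101(✓)  00-101(✓)  0000-0  001-01  01-101(✓)  01-111(✓)  010-11  0101-1(✓)  0111-1(✓)  01111-  1-1000  1-1110  10-110  101-11  1010-1  10100-  10111-
size-2^2 implicants → 0--101  01-1-1
Unchecked terms (primes): -01001, -10101, -11110, 0--101, 0-0000, 0000-0, 001-01, 01-1-1, 010-11, 01111-, 1-1000, 1-1110, 10-110, 101-11, 1010-1, 10100-, 10111-
Minterm coverage:
  m0 ⊆ 0-0000,0000-0
  m2 ⊆ 0000-0 [E]
  m5 ⊆ 0--101 [E]
  m9 ⊆ -01001,001-01
  m13 ⊆ 0--101,001-01
  m16 ⊆ 0-0000 [E]
  m19 ⊆ 010-11 [E]
  m21 ⊆ -10101,0--101,01-1-1
  m23 ⊆ 01-1-1,010-11
  m29 ⊆ 0--101,01-1-1
  m30 ⊆ -11110,01111-
  m31 ⊆ 01-1-1,01111-
  m38 ⊆ 10-110 [E]
  m40 ⊆ 1-1000,10100-
  m41 ⊆ -01001,1010-1,10100-
  m43 ⊆ 101-11,1010-1
  m46 ⊆ 1-1110,10-110,10111-
  m47 ⊆ 101-11,10111-
  m53 ⊆ -10101 [E]
  m56 ⊆ 1-1000 [E]
  m62 ⊆ -11110,1-1110
E = {-10101, 0--101, 0-0000, 0000-0, 010-11, 1-1000, 10-110}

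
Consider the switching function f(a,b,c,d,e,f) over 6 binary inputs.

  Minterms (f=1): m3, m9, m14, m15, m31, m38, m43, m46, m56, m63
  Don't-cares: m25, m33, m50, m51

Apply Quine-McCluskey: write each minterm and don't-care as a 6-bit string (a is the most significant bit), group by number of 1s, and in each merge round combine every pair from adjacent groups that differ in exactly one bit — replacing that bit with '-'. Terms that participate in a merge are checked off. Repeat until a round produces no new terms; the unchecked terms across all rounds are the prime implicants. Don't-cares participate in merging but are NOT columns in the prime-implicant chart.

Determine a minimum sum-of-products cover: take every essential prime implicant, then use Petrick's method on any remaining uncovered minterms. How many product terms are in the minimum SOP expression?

size-2^0 implicants → 000011  001001(✓)  001110(✓)  001111(✓)  011001(✓)  011111(✓)  100001  100110(✓)  101011  101110(✓)  110010(✓)  110011(✓)  111000  111111(✓)
size-2^1 implicants → -01110  -11111  0-1001  0-1111  00111-  10-110  11001-
Unchecked terms (primes): -01110, -11111, 0-1001, 0-1111, 000011, 00111-, 10-110, 100001, 101011, 11001-, 111000
Minterm coverage:
  m3 ⊆ 000011 [E]
  m9 ⊆ 0-1001 [E]
  m14 ⊆ -01110,00111-
  m15 ⊆ 0-1111,00111-
  m31 ⊆ -11111,0-1111
  m38 ⊆ 10-110 [E]
  m43 ⊆ 101011 [E]
  m46 ⊆ -01110,10-110
  m56 ⊆ 111000 [E]
  m63 ⊆ -11111 [E]
E = {-11111, 0-1001, 000011, 10-110, 101011, 111000}
Petrick residual → 00111-
Cover = bcdef + a'cd'e'f + a'b'c'd'ef + a'b'cde + ab'def' + ab'cd'ef + abcd'e'f'  |cover|=7

7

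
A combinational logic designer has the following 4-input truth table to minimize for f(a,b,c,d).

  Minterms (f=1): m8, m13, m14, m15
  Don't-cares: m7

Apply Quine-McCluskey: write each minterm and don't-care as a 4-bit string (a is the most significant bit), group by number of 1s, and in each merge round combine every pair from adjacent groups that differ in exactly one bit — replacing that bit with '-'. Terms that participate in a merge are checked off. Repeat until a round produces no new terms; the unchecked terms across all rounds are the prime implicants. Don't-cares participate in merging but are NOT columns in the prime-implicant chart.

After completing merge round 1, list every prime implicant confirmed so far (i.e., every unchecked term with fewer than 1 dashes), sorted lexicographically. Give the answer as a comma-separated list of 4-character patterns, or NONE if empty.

[col 0] 0111*, 1000, 1101*, 1110*, 1111*
[col 1] -111, 11-1, 111-
Prime implicants: -111, 1000, 11-1, 111-

1000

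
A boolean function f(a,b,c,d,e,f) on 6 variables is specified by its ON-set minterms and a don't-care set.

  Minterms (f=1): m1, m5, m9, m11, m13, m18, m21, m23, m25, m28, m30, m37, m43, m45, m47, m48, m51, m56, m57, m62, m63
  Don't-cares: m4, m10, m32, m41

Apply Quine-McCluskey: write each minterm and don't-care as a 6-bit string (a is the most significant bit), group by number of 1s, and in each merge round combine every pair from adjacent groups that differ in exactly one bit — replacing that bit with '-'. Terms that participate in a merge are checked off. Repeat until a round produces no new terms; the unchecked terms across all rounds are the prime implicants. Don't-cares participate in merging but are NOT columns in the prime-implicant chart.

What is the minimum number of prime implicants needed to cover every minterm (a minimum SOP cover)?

Round 0: 000001✓ 000100✓ 000101✓ 001001✓ 001010✓ 001011✓ 001101✓ 010010 010101✓ 010111✓ 011001✓ 011100✓ 011110✓ 100000✓ 100101✓ 101001✓ 101011✓ 101101✓ 101111✓ 110000✓ 110011 111000✓ 111001✓ 111110✓ 111111✓
Round 1: -00101✓ -01001✓ -01011✓ -01101✓ -11001✓ -11110 0-0101 0-1001✓ 00-001✓ 00-101✓ 000-01✓ 00010- 001-01✓ 0010-1✓ 00101- 0101-1 0111-0 1-0000 1-1001✓ 1-1111 10-101✓ 101-01✓ 101-11✓ 1010-1✓ 1011-1✓ 11-000 11100- 11111-
Round 2: --1001 -0-101 -01-01 -010-1 00--01 101--1
PIs = {--1001, -0-101, -01-01, -010-1, -11110, 0-0101, 00--01, 00010-, 00101-, 010010, 0101-1, 0111-0, 1-0000, 1-1111, 101--1, 11-000, 110011, 11100-, 11111-}
Coverage chart:
  m1: 00--01 ←essential
  m5: -0-101,0-0101,00--01,00010-
  m9: --1001,-01-01,-010-1,00--01
  m11: -010-1,00101-
  m13: -0-101,-01-01,00--01
  m18: 010010 ←essential
  m21: 0-0101,0101-1
  m23: 0101-1 ←essential
  m25: --1001 ←essential
  m28: 0111-0 ←essential
  m30: -11110,0111-0
  m37: -0-101 ←essential
  m43: -010-1,101--1
  m45: -0-101,-01-01,101--1
  m47: 1-1111,101--1
  m48: 1-0000,11-000
  m51: 110011 ←essential
  m56: 11-000,11100-
  m57: --1001,11100-
  m62: -11110,11111-
  m63: 1-1111,11111-
Essential: --1001, -0-101, 00--01, 010010, 0101-1, 0111-0, 110011
Petrick residual → -010-1, -11110, 1-1111, 11-000
Min cover (11 terms): cd'e'f + b'de'f + b'cd'f + bcdef' + a'b'e'f + a'bc'd'ef' + a'bc'df + a'bcdf' + acdef + abd'e'f' + abc'd'ef

11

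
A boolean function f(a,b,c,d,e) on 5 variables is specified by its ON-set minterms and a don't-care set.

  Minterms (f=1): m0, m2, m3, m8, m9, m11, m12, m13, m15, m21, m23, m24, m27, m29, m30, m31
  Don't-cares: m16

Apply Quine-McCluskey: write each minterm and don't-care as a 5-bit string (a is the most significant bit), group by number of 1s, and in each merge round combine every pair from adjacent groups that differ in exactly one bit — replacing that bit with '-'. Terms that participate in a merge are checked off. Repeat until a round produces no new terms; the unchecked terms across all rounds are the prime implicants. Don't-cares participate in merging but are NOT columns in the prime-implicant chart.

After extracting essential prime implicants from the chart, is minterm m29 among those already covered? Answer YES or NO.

YES

size-2^0 implicants → 00000(✓)  00010(✓)  00011(✓)  01000(✓)  01001(✓)  01011(✓)  01100(✓)  01101(✓)  01111(✓)  10000(✓)  10101(✓)  10111(✓)  11000(✓)  11011(✓)  11101(✓)  11110(✓)  11111(✓)
size-2^1 implicants → -0000(✓)  -1000(✓)  -1011(✓)  -1101(✓)  -1111(✓)  0-000(✓)  0-011  000-0  0001-  01-00(✓)  01-01(✓)  01-11(✓)  010-1(✓)  0100-(✓)  011-1(✓)  0110-(✓)  1-000(✓)  1-101(✓)  1-111(✓)  101-1(✓)  11-11(✓)  111-1(✓)  1111-
size-2^2 implicants → --000  -1-11  -11-1  01--1  01-0-  1-1-1
Unchecked terms (primes): --000, -1-11, -11-1, 0-011, 000-0, 0001-, 01--1, 01-0-, 1-1-1, 1111-
Minterm coverage:
  m0 ⊆ --000,000-0
  m2 ⊆ 000-0,0001-
  m3 ⊆ 0-011,0001-
  m8 ⊆ --000,01-0-
  m9 ⊆ 01--1,01-0-
  m11 ⊆ -1-11,0-011,01--1
  m12 ⊆ 01-0- [E]
  m13 ⊆ -11-1,01--1,01-0-
  m15 ⊆ -1-11,-11-1,01--1
  m21 ⊆ 1-1-1 [E]
  m23 ⊆ 1-1-1 [E]
  m24 ⊆ --000 [E]
  m27 ⊆ -1-11 [E]
  m29 ⊆ -11-1,1-1-1
  m30 ⊆ 1111- [E]
  m31 ⊆ -1-11,-11-1,1-1-1,1111-
E = {--000, -1-11, 01-0-, 1-1-1, 1111-}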